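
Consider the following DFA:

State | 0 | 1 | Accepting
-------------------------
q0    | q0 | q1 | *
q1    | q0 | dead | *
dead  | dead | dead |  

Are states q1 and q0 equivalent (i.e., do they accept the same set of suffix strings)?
Try the suffix "1".
From q1: q1 → dead — not accepting.
From q0: q0 → q1 — accepting.
The two states disagree on this suffix, so they are not equivalent.

Final answer: No. Distinguishing string: "1" - accepted from q0 but not from q1.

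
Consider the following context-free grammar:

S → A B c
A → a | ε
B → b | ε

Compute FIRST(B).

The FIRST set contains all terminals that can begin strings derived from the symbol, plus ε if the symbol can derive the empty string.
B → b contributes b; B → ε makes B nullable, contributing ε. FIRST(B) = {b, ε}.

Final answer: {b, ε}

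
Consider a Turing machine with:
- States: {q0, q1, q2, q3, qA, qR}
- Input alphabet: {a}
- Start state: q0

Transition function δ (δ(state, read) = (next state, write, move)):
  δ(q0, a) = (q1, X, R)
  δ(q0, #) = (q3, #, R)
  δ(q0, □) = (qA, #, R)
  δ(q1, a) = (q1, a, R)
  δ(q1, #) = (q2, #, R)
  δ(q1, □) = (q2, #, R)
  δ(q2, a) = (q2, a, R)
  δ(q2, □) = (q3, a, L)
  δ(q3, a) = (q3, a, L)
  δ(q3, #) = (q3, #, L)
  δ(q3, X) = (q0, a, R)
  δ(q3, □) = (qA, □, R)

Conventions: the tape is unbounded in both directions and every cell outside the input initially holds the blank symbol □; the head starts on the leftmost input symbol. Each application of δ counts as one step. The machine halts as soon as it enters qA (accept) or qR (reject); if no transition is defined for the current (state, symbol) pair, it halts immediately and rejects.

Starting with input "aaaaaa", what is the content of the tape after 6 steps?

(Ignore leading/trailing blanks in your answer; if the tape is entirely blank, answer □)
Step 0: [q0]aaaaaa (head at position 0)
Step 1: δ(q0, a) = (q1, X, R)  ⊢  X[q1]aaaaa (head at position 1)
Step 2: δ(q1, a) = (q1, a, R)  ⊢  Xa[q1]aaaa (head at position 2)
Step 3: δ(q1, a) = (q1, a, R)  ⊢  Xaa[q1]aaa (head at position 3)
Step 4: δ(q1, a) = (q1, a, R)  ⊢  Xaaa[q1]aa (head at position 4)
Step 5: δ(q1, a) = (q1, a, R)  ⊢  Xaaaa[q1]a (head at position 5)
Step 6: δ(q1, a) = (q1, a, R)  ⊢  Xaaaaa[q1]□ (head at position 6)
Tape after 6 steps (ignoring surrounding blanks): Xaaaaa

Final answer: Tape: Xaaaaa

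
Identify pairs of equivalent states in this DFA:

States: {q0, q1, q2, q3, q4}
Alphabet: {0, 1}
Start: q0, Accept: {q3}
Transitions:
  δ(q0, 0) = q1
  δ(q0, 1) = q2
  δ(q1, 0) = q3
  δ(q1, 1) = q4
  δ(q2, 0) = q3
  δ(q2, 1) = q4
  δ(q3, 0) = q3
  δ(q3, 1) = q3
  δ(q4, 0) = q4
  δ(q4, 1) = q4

Using the table-filling algorithm:
Round 0 – mark pairs where exactly one state is accepting: (q0,q3), (q1,q3), (q2,q3), (q3,q4)
Round 1 – newly marked: (q0,q1) [on 0: q1 vs q3, already marked]; (q0,q2) [on 0: q1 vs q3, already marked]; (q1,q4) [on 0: q3 vs q4, already marked]; (q2,q4) [on 0: q3 vs q4, already marked]
Round 2 – newly marked: (q0,q4) [on 0: q1 vs q4, already marked]
No further pairs can be marked.
(q1, q2) unmarked: δ(q1,0)=q3, δ(q2,0)=q3; δ(q1,1)=q4, δ(q2,1)=q4 → equivalent
Equivalent pairs: (q1, q2)

Final answer: Equivalent pairs: (q1, q2)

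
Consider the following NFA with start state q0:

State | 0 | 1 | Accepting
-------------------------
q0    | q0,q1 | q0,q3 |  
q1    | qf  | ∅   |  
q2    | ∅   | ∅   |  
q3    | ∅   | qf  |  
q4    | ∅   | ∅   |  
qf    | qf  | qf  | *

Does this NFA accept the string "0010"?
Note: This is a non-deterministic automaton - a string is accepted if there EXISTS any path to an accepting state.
Track the set of states the NFA could be in: start {q0}
Read '0': {q0} → {q0, q1}
Read '0': {q0, q1} → {q0, q1, qf}
Read '1': {q0, q1, qf} → {q0, q3, qf}
Read '0': {q0, q3, qf} → {q0, q1, qf}
Final set {q0, q1, qf} contains accepting state(s) {qf} → accepted.

Final answer: Yes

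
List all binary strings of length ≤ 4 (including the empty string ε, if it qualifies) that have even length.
Checking every binary string of length 0 to 4:
  Length 0: accepted: ε | rejected: (none)
  Length 1: accepted: (none) | rejected: 0, 1
  Length 2: accepted: 00, 01, 10, 11 | rejected: (none)
  Length 3: accepted: (none) | rejected: 000, 001, 010, 011, 100, 101, 110, 111
  Length 4: accepted: 0000, 0001, 0010, 0011, 0100, 0101, 0110, 0111, 1000, 1001, 1010, 1011, 1100, 1101, 1110, 1111 | rejected: (none)
Total: 21 string(s).

Final answer: ε, 00, 01, 10, 11, 0000, 0001, 0010, 0011, 0100, 0101, 0110, 0111, 1000, 1001, 1010, 1011, 1100, 1101, 1110, 1111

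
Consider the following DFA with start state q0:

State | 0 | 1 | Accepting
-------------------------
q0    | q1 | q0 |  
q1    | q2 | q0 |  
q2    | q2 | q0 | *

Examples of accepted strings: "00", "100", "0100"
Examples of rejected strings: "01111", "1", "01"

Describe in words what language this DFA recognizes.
binary strings ending with '00'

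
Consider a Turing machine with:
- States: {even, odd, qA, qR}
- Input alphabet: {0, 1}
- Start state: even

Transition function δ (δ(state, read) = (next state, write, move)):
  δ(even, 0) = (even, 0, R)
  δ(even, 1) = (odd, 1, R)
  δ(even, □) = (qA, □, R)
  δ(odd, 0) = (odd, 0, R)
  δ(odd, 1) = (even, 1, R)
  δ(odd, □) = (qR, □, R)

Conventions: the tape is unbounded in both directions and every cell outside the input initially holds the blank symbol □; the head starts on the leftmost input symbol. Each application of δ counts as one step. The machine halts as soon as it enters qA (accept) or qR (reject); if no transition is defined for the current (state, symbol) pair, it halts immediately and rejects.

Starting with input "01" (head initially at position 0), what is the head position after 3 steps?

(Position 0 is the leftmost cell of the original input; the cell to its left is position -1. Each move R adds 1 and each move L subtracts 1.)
Step 0: [even]01 (head at position 0)
Step 1: δ(even, 0) = (even, 0, R)  ⊢  0[even]1 (head at position 1)
Step 2: δ(even, 1) = (odd, 1, R)  ⊢  01[odd]□ (head at position 2)
Step 3: δ(odd, □) = (qR, □, R)  ⊢  01□[qR]□ (head at position 3)
Head position after 3 steps: 3

Final answer: Position 3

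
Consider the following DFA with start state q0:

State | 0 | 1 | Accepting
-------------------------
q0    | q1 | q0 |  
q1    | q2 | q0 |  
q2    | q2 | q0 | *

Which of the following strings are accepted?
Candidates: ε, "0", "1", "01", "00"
ε: q0; q0 is not accepting → rejected
"0": q0 → q1; q1 is not accepting → rejected
"1": q0 → q0; q0 is not accepting → rejected
"01": q0 → q1 → q0; q0 is not accepting → rejected
"00": q0 → q1 → q2; q2 is accepting → accepted

Final answer: "00"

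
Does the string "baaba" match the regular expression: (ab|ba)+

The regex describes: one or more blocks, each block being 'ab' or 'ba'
No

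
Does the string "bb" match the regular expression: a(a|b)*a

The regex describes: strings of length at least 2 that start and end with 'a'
No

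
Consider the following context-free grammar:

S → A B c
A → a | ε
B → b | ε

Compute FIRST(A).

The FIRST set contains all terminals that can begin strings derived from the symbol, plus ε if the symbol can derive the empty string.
A → a contributes a; A → ε makes A nullable, contributing ε. FIRST(A) = {a, ε}.

Final answer: {a, ε}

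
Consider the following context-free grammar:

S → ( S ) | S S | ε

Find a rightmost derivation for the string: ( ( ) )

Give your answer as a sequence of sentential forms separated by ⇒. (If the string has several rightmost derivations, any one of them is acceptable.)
Start with S.
Step 1: the rightmost non-terminal is S; apply S → ( S ):  ( S )
Step 2: the rightmost non-terminal is S; apply S → ( S ):  ( ( S ) )
Step 3: the rightmost non-terminal is S; apply S → ε:  ( ( ) )

Final answer: S ⇒ ( S ) ⇒ ( ( S ) ) ⇒ ( ( ) )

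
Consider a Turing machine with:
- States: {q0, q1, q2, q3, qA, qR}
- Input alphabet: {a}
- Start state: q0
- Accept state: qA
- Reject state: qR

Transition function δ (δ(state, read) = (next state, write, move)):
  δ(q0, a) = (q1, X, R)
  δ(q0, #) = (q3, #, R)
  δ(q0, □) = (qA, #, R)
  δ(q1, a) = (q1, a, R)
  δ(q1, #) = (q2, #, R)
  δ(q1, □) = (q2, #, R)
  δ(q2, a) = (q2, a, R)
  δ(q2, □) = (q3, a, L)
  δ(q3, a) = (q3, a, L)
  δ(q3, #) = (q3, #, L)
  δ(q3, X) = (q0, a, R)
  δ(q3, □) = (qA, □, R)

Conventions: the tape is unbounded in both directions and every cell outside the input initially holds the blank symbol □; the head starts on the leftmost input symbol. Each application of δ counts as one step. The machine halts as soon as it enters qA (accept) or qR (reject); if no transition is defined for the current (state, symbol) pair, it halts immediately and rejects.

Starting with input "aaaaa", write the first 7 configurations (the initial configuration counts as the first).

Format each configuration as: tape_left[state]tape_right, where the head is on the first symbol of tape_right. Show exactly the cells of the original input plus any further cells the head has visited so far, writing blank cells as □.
Step 0: [q0]aaaaa (head at position 0)
Step 1: δ(q0, a) = (q1, X, R)  ⊢  X[q1]aaaa (head at position 1)
Step 2: δ(q1, a) = (q1, a, R)  ⊢  Xa[q1]aaa (head at position 2)
Step 3: δ(q1, a) = (q1, a, R)  ⊢  Xaa[q1]aa (head at position 3)
Step 4: δ(q1, a) = (q1, a, R)  ⊢  Xaaa[q1]a (head at position 4)
Step 5: δ(q1, a) = (q1, a, R)  ⊢  Xaaaa[q1]□ (head at position 5)
Step 6: δ(q1, □) = (q2, #, R)  ⊢  Xaaaa#[q2]□ (head at position 6)

Final answer: [q0]aaaaa ⊢ X[q1]aaaa ⊢ Xa[q1]aaa ⊢ Xaa[q1]aa ⊢ Xaaa[q1]a ⊢ Xaaaa[q1]□ ⊢ Xaaaa#[q2]□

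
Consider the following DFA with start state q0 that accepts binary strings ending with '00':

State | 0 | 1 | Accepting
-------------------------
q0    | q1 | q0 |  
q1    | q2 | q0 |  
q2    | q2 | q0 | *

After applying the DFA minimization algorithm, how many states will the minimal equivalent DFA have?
All 3 states are reachable from q0, so none can be removed as unreachable.
Table-filling: first mark every (accepting, non-accepting) pair as distinguishable (accepting: {q2}; non-accepting: {q0, q1}).
Round 1: (q0, q1) on '0' go to q1 and q2, already distinguishable → mark.
Every pair of states is distinguishable, so the DFA is already minimal.
Equivalence classes: {q0}, {q1}, {q2} → 3 states.

Final answer: 3 states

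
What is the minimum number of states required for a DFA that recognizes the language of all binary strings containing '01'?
Language: binary strings containing '01'
Lower bound (Myhill–Nerode): the prefixes ε, 0, 01 are pairwise distinguishable:
  ε vs 01: suffix ε distinguishes them (ε is rejected, 01 is accepted)
  0 vs 01: suffix ε distinguishes them (0 is rejected, 01 is accepted)
  ε vs 0: suffix 1 distinguishes them (ε·1 = 1 is rejected, 0·1 = 01 is accepted)
So any DFA needs at least 3 states.
Upper bound: a DFA with 3 states exists (one state per class above: 'no progress', 'last symbol 0', and 'seen 01' (accepting sink)).
Minimum states: 3

Final answer: 3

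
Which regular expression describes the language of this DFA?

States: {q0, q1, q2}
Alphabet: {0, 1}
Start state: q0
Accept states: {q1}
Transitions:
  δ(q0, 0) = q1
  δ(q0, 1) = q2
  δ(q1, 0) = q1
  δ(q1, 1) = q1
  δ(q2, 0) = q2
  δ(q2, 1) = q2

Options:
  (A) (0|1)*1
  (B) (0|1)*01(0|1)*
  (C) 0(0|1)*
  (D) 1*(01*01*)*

Testing sample strings against the DFA:
  '0111' -> accepted
  '0100' -> accepted
  '000' -> accepted
  '000' -> accepted
Checking each option for a counterexample:
  (A) (0|1)*1: '0' is accepted by the DFA but does not match the regex → eliminated
  (B) (0|1)*01(0|1)*: '0' is accepted by the DFA but does not match the regex → eliminated
  (C) 0(0|1)*: agrees with the DFA on all strings of length ≤ 4
  (D) 1*(01*01*)*: ε is rejected by the DFA but matches the regex → eliminated
Only (C) 0(0|1)* is consistent with the DFA.

Final answer: (C) 0(0|1)*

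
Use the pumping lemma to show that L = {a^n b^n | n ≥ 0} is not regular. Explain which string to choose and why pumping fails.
Language: L = {a^n b^n | n ≥ 0} (equal numbers of a's followed by b's)
Step 1: Assume for contradiction that L is regular, with pumping length p.
Step 2: Choose s = a^p b^p. Then s ∈ L (it has p a's followed by p b's) and |s| ≥ p.
Step 3: Consider any decomposition s = xyz with |xy| ≤ p and |y| > 0. Since |xy| ≤ p and the first p symbols of s are all a's, y = a^k for some k with 1 ≤ k ≤ p.
Step 4: Pumping up (i = 2): xy²z = a^(p+k) b^p, which has more a's than b's, so xy²z ∉ L.
This contradicts the pumping lemma, so L is not regular.

Final answer: Choose s = a^p b^p. Since |xy| ≤ p, y = a^k with k ≥ 1. Then xy²z = a^(p+k) b^p ∉ L.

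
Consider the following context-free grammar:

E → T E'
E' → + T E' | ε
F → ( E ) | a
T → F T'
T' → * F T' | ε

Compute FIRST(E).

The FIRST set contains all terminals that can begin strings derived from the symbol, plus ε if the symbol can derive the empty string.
FIRST(F): F → ( E ) contributes '(' and F → a contributes 'a', so FIRST(F) = {(, a}. F is not nullable.
FIRST(T): T → F T' begins with F, and F is not nullable, so FIRST(T) = FIRST(F) = {(, a}.
FIRST(E): E → T E' begins with T, and T is not nullable, so FIRST(E) = FIRST(T) = {(, a}.

Final answer: {(, a}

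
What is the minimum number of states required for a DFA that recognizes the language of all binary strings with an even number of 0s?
Language: binary strings with an even number of 0s
Lower bound (Myhill–Nerode): the prefixes ε, 0 are pairwise distinguishable:
  ε vs 0: suffix ε distinguishes them (ε has zero 0s (accepted), 0 has one 0 (rejected))
So any DFA needs at least 2 states.
Upper bound: a DFA with 2 states exists (one state per class above).
Minimum states: 2

Final answer: 2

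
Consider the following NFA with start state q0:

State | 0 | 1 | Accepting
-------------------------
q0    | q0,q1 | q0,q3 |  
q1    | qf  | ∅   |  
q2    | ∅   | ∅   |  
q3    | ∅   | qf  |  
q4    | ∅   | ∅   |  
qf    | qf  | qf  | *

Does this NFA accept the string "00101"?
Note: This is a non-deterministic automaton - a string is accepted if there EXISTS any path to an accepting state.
Track the set of states the NFA could be in: start {q0}
Read '0': {q0} → {q0, q1}
Read '0': {q0, q1} → {q0, q1, qf}
Read '1': {q0, q1, qf} → {q0, q3, qf}
Read '0': {q0, q3, qf} → {q0, q1, qf}
Read '1': {q0, q1, qf} → {q0, q3, qf}
Final set {q0, q3, qf} contains accepting state(s) {qf} → accepted.

Final answer: Yes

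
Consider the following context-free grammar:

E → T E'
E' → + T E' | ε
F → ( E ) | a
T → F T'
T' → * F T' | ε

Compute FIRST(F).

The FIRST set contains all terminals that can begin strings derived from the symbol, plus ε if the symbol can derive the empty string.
FIRST(F): F → ( E ) contributes '(' and F → a contributes 'a', so FIRST(F) = {(, a}. F is not nullable.

Final answer: {(, a}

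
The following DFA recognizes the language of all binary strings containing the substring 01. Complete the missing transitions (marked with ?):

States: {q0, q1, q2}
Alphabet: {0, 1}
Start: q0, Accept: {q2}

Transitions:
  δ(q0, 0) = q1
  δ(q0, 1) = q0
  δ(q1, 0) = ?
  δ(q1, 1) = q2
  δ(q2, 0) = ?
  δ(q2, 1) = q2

What each state remembers (consistent with the given transitions and accept states):
  q0: 01 not seen yet and the last symbol was not 0
  q1: 01 not seen yet and the last symbol was 0
  q2: the substring 01 has already been seen
Filling in the missing entries:
  δ(q1, 0): in q1 (01 not seen yet and the last symbol was 0), after reading 0 we have: 01 not seen yet and the last symbol was 0 → q1
  δ(q2, 0): in q2 (the substring 01 has already been seen), after reading 0 we have: the substring 01 has already been seen → q2

Final answer: δ(q1, 0) = q1; δ(q2, 0) = q2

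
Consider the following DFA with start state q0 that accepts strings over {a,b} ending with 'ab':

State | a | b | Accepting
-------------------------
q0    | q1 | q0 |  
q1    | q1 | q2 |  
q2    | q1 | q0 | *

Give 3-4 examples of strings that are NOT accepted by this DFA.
Any strings that end in a non-accepting state work; for example:
"aa": q0 → q1 → q1; q1 is not accepting → rejected
"bbb": q0 → q0 → q0 → q0; q0 is not accepting → rejected
"aaaa": q0 → q1 → q1 → q1 → q1; q1 is not accepting → rejected
"bbbb": q0 → q0 → q0 → q0 → q0; q0 is not accepting → rejected

Final answer: "aa", "bbb", "aaaa", "bbbb"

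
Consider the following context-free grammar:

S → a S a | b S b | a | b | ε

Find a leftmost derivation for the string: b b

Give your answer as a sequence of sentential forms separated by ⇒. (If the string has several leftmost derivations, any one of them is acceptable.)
Start with S.
Step 1: the leftmost non-terminal is S; apply S → b S b:  b S b
Step 2: the leftmost non-terminal is S; apply S → ε:  b b

Final answer: S ⇒ b S b ⇒ b b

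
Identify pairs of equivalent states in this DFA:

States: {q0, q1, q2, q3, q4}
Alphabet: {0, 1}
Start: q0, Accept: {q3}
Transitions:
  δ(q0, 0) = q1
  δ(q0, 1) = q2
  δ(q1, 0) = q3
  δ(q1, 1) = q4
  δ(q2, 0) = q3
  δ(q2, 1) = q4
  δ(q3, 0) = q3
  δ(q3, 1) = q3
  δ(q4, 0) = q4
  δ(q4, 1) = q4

Using the table-filling algorithm:
Round 0 – mark pairs where exactly one state is accepting: (q0,q3), (q1,q3), (q2,q3), (q3,q4)
Round 1 – newly marked: (q0,q1) [on 0: q1 vs q3, already marked]; (q0,q2) [on 0: q1 vs q3, already marked]; (q1,q4) [on 0: q3 vs q4, already marked]; (q2,q4) [on 0: q3 vs q4, already marked]
Round 2 – newly marked: (q0,q4) [on 0: q1 vs q4, already marked]
No further pairs can be marked.
(q1, q2) unmarked: δ(q1,0)=q3, δ(q2,0)=q3; δ(q1,1)=q4, δ(q2,1)=q4 → equivalent
Equivalent pairs: (q1, q2)

Final answer: Equivalent pairs: (q1, q2)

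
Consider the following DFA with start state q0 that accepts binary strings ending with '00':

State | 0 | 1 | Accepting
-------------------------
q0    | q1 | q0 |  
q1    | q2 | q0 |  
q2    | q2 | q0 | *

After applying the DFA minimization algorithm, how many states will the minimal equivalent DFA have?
All 3 states are reachable from q0, so none can be removed as unreachable.
Table-filling: first mark every (accepting, non-accepting) pair as distinguishable (accepting: {q2}; non-accepting: {q0, q1}).
Round 1: (q0, q1) on '0' go to q1 and q2, already distinguishable → mark.
Every pair of states is distinguishable, so the DFA is already minimal.
Equivalence classes: {q0}, {q1}, {q2} → 3 states.

Final answer: 3 states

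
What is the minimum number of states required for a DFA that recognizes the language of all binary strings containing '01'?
Language: binary strings containing '01'
Lower bound (Myhill–Nerode): the prefixes ε, 0, 01 are pairwise distinguishable:
  ε vs 01: suffix ε distinguishes them (ε is rejected, 01 is accepted)
  0 vs 01: suffix ε distinguishes them (0 is rejected, 01 is accepted)
  ε vs 0: suffix 1 distinguishes them (ε·1 = 1 is rejected, 0·1 = 01 is accepted)
So any DFA needs at least 3 states.
Upper bound: a DFA with 3 states exists (one state per class above: 'no progress', 'last symbol 0', and 'seen 01' (accepting sink)).
Minimum states: 3

Final answer: 3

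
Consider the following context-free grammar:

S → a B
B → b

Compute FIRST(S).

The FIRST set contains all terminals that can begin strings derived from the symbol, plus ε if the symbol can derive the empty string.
S has the single production S → a B, whose right-hand side begins with the terminal a. So FIRST(S) = {a}.

Final answer: {a}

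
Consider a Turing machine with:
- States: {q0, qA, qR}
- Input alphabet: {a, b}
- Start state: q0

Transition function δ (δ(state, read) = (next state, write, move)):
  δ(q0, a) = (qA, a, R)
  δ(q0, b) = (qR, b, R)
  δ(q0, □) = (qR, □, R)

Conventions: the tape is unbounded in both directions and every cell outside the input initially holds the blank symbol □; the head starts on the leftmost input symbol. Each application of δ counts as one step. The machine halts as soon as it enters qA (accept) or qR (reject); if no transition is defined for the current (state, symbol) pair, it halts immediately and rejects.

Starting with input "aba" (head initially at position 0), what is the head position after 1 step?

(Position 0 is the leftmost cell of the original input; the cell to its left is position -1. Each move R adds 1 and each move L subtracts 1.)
Step 0: [q0]aba (head at position 0)
Step 1: δ(q0, a) = (qA, a, R)  ⊢  a[qA]ba (head at position 1)
Head position after 1 step: 1

Final answer: Position 1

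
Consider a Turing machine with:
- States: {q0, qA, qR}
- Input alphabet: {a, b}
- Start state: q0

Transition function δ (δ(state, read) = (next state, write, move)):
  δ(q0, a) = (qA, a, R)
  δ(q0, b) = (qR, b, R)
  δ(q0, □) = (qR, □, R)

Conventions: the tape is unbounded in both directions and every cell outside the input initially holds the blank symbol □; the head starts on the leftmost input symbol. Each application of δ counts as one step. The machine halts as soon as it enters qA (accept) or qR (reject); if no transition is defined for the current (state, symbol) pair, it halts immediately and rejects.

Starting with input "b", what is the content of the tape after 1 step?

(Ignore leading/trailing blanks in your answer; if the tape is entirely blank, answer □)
Step 0: [q0]b (head at position 0)
Step 1: δ(q0, b) = (qR, b, R)  ⊢  b[qR]□ (head at position 1)
Tape after 1 step (ignoring surrounding blanks): b

Final answer: Tape: b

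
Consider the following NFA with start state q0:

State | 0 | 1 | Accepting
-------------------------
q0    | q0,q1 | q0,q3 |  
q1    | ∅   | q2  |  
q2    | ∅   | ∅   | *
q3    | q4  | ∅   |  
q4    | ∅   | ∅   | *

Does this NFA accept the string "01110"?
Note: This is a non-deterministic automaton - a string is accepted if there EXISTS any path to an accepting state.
Track the set of states the NFA could be in: start {q0}
Read '0': {q0} → {q0, q1}
Read '1': {q0, q1} → {q0, q2, q3}
Read '1': {q0, q2, q3} → {q0, q3}
Read '1': {q0, q3} → {q0, q3}
Read '0': {q0, q3} → {q0, q1, q4}
Final set {q0, q1, q4} contains accepting state(s) {q4} → accepted.

Final answer: Yes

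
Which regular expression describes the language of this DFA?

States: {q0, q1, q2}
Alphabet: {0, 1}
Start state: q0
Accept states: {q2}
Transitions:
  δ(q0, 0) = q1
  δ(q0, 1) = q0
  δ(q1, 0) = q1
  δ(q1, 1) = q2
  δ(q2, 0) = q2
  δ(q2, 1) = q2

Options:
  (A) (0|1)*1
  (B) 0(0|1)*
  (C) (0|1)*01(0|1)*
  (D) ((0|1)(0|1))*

Testing sample strings against the DFA:
  '01' -> accepted
  '01' -> accepted
  '1010' -> accepted
  '0110' -> accepted
Checking each option for a counterexample:
  (A) (0|1)*1: '1' is rejected by the DFA but matches the regex → eliminated
  (B) 0(0|1)*: '0' is rejected by the DFA but matches the regex → eliminated
  (C) (0|1)*01(0|1)*: agrees with the DFA on all strings of length ≤ 4
  (D) ((0|1)(0|1))*: ε is rejected by the DFA but matches the regex → eliminated
Only (C) (0|1)*01(0|1)* is consistent with the DFA.

Final answer: (C) (0|1)*01(0|1)*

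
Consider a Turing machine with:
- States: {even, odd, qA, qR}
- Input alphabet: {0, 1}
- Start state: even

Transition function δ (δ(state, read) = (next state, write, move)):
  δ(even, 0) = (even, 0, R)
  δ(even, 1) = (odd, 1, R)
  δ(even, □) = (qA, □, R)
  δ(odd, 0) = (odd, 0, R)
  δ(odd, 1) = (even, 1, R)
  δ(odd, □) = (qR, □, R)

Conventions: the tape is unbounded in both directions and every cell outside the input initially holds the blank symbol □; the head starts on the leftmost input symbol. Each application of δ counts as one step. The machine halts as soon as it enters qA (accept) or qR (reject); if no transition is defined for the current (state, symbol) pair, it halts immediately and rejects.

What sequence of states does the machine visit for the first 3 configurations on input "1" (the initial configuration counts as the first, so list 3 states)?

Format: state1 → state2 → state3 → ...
Step 0: [even]1 (head at position 0)
Step 1: δ(even, 1) = (odd, 1, R)  ⊢  1[odd]□ (head at position 1)
Step 2: δ(odd, □) = (qR, □, R)  ⊢  1□[qR]□ (head at position 2)
Reading off the states of these 3 configurations: even → odd → qR

Final answer: even → odd → qR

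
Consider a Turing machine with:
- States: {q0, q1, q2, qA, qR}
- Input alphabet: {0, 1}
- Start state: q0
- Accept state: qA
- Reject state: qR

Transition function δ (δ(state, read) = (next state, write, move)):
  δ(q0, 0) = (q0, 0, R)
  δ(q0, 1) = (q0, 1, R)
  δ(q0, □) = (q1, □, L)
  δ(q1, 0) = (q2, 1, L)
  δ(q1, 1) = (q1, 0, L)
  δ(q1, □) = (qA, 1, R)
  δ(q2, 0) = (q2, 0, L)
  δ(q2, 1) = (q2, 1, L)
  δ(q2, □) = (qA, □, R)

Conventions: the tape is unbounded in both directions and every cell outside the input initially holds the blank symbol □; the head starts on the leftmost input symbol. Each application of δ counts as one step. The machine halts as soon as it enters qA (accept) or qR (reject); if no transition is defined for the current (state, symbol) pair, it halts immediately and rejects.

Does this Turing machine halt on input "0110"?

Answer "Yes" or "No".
Step 0: [q0]0110 (head at position 0)
Step 1: δ(q0, 0) = (q0, 0, R)  ⊢  0[q0]110 (head at position 1)
Step 2: δ(q0, 1) = (q0, 1, R)  ⊢  01[q0]10 (head at position 2)
Step 3: δ(q0, 1) = (q0, 1, R)  ⊢  011[q0]0 (head at position 3)
Step 4: δ(q0, 0) = (q0, 0, R)  ⊢  0110[q0]□ (head at position 4)
Step 5: δ(q0, □) = (q1, □, L)  ⊢  011[q1]0□ (head at position 3)
Step 6: δ(q1, 0) = (q2, 1, L)  ⊢  01[q2]11□ (head at position 2)
Step 7: δ(q2, 1) = (q2, 1, L)  ⊢  0[q2]111□ (head at position 1)
Step 8: δ(q2, 1) = (q2, 1, L)  ⊢  [q2]0111□ (head at position 0)
Step 9: δ(q2, 0) = (q2, 0, L)  ⊢  [q2]□0111□ (head at position -1)
Step 10: δ(q2, □) = (qA, □, R)  ⊢  □[qA]0111□ (head at position 0)
The machine is in qA, so it halts and accepts.
It halts after 10 steps.

Final answer: Yes - halts after 10 steps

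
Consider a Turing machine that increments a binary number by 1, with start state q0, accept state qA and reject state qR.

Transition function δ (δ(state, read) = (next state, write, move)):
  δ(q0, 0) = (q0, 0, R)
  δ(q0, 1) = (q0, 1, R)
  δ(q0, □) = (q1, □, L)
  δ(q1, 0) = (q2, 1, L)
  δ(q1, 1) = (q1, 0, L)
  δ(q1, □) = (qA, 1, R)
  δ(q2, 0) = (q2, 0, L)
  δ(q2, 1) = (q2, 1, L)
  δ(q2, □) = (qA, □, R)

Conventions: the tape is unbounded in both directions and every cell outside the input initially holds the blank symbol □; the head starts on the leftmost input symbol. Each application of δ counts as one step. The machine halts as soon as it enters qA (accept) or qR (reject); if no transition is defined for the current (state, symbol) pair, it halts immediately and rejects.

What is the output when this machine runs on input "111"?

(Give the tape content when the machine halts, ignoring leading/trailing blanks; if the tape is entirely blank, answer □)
Step 0: [q0]111 (head at position 0)
Step 1: δ(q0, 1) = (q0, 1, R)  ⊢  1[q0]11 (head at position 1)
Step 2: δ(q0, 1) = (q0, 1, R)  ⊢  11[q0]1 (head at position 2)
Step 3: δ(q0, 1) = (q0, 1, R)  ⊢  111[q0]□ (head at position 3)
Step 4: δ(q0, □) = (q1, □, L)  ⊢  11[q1]1□ (head at position 2)
Step 5: δ(q1, 1) = (q1, 0, L)  ⊢  1[q1]10□ (head at position 1)
Step 6: δ(q1, 1) = (q1, 0, L)  ⊢  [q1]100□ (head at position 0)
Step 7: δ(q1, 1) = (q1, 0, L)  ⊢  [q1]□000□ (head at position -1)
Step 8: δ(q1, □) = (qA, 1, R)  ⊢  1[qA]000□ (head at position 0)
The machine is in qA, so it halts and accepts.
Tape content when halted (ignoring surrounding blanks): 1000

Final answer: Output: 1000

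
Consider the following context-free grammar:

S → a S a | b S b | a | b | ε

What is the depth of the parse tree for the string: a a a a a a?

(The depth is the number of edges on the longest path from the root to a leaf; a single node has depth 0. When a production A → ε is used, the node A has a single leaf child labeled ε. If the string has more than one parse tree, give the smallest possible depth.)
The string has even length 6, so its (unique) parse tree peels off matching outer symbols: S → a S a, S → a S a, S → a S a, and finally S → ε for the empty middle.
The S nodes are at depths 0..3; the ε leaf under the innermost S is at depth 4 (terminal leaves are at depths 1..3).
Depth = 4.

Final answer: 4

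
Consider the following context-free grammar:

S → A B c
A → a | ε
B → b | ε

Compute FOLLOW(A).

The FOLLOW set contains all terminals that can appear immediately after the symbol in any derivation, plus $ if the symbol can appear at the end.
A occurs in S → A B c followed by B c. Add FIRST(B) minus ε = {b}; B is nullable (B → ε), so what follows B can also follow A: the terminal c. FOLLOW(A) = {b, c}.

Final answer: {b, c}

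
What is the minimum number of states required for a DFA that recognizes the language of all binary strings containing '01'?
Language: binary strings containing '01'
Lower bound (Myhill–Nerode): the prefixes ε, 0, 01 are pairwise distinguishable:
  ε vs 01: suffix ε distinguishes them (ε is rejected, 01 is accepted)
  0 vs 01: suffix ε distinguishes them (0 is rejected, 01 is accepted)
  ε vs 0: suffix 1 distinguishes them (ε·1 = 1 is rejected, 0·1 = 01 is accepted)
So any DFA needs at least 3 states.
Upper bound: a DFA with 3 states exists (one state per class above: 'no progress', 'last symbol 0', and 'seen 01' (accepting sink)).
Minimum states: 3

Final answer: 3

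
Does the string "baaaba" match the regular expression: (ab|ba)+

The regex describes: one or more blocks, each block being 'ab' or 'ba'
No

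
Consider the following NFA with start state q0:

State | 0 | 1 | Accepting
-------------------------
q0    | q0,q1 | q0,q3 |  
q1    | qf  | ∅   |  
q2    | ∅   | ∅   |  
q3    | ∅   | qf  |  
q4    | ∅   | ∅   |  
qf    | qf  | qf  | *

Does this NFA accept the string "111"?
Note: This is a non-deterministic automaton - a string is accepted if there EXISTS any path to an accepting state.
Track the set of states the NFA could be in: start {q0}
Read '1': {q0} → {q0, q3}
Read '1': {q0, q3} → {q0, q3, qf}
Read '1': {q0, q3, qf} → {q0, q3, qf}
Final set {q0, q3, qf} contains accepting state(s) {qf} → accepted.

Final answer: Yes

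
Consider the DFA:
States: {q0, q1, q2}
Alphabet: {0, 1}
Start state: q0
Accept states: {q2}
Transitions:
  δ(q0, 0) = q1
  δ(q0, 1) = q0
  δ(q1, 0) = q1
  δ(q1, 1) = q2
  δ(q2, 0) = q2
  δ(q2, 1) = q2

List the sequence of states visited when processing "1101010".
Starting at q0
Read '1': q0 -> q0
Read '1': q0 -> q0
Read '0': q0 -> q1
Read '1': q1 -> q2
Read '0': q2 -> q2
Read '1': q2 -> q2
Read '0': q2 -> q2

Final answer: q0 -> q0 -> q0 -> q1 -> q2 -> q2 -> q2 -> q2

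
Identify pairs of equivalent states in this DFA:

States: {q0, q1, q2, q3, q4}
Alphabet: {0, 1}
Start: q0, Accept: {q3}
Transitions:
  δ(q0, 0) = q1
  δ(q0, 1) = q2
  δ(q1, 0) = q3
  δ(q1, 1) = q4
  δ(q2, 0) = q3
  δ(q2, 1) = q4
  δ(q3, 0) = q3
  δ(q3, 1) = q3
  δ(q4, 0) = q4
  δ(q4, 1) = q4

Using the table-filling algorithm:
Round 0 – mark pairs where exactly one state is accepting: (q0,q3), (q1,q3), (q2,q3), (q3,q4)
Round 1 – newly marked: (q0,q1) [on 0: q1 vs q3, already marked]; (q0,q2) [on 0: q1 vs q3, already marked]; (q1,q4) [on 0: q3 vs q4, already marked]; (q2,q4) [on 0: q3 vs q4, already marked]
Round 2 – newly marked: (q0,q4) [on 0: q1 vs q4, already marked]
No further pairs can be marked.
(q1, q2) unmarked: δ(q1,0)=q3, δ(q2,0)=q3; δ(q1,1)=q4, δ(q2,1)=q4 → equivalent
Equivalent pairs: (q1, q2)

Final answer: Equivalent pairs: (q1, q2)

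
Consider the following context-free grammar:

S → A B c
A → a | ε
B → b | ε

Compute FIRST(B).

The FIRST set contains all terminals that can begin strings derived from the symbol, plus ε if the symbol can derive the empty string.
B → b contributes b; B → ε makes B nullable, contributing ε. FIRST(B) = {b, ε}.

Final answer: {b, ε}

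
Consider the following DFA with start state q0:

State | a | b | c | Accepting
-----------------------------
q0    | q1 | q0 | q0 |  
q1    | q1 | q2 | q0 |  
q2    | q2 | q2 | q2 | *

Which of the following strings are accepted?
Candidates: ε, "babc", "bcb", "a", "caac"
ε: q0; q0 is not accepting → rejected
"babc": q0 → q0 → q1 → q2 → q2; q2 is accepting → accepted
"bcb": q0 → q0 → q0 → q0; q0 is not accepting → rejected
"a": q0 → q1; q1 is not accepting → rejected
"caac": q0 → q0 → q1 → q1 → q0; q0 is not accepting → rejected

Final answer: "babc"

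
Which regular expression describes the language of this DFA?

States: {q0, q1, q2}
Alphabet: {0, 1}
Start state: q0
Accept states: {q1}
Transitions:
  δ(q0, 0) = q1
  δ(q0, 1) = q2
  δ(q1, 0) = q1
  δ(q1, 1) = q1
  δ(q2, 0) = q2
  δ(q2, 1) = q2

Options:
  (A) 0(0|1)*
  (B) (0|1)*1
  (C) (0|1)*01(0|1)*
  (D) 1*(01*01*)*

Testing sample strings against the DFA:
  '0000' -> accepted
  '1101' -> rejected
  '1001' -> rejected
  '00000' -> accepted
Checking each option for a counterexample:
  (A) 0(0|1)*: agrees with the DFA on all strings of length ≤ 4
  (B) (0|1)*1: '0' is accepted by the DFA but does not match the regex → eliminated
  (C) (0|1)*01(0|1)*: '0' is accepted by the DFA but does not match the regex → eliminated
  (D) 1*(01*01*)*: ε is rejected by the DFA but matches the regex → eliminated
Only (A) 0(0|1)* is consistent with the DFA.

Final answer: (A) 0(0|1)*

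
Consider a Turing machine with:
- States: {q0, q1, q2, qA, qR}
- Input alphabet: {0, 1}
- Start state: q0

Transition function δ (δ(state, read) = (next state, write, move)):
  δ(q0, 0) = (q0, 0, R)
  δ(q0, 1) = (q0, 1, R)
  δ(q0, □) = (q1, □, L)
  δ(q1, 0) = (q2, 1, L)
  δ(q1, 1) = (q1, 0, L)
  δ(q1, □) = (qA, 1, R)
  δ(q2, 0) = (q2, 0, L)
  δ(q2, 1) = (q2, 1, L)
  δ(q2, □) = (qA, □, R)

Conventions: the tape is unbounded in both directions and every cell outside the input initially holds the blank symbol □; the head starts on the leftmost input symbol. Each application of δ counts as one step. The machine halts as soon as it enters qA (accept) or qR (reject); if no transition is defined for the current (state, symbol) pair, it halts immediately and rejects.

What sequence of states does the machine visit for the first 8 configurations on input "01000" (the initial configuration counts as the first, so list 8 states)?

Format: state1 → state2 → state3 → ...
Step 0: [q0]01000 (head at position 0)
Step 1: δ(q0, 0) = (q0, 0, R)  ⊢  0[q0]1000 (head at position 1)
Step 2: δ(q0, 1) = (q0, 1, R)  ⊢  01[q0]000 (head at position 2)
Step 3: δ(q0, 0) = (q0, 0, R)  ⊢  010[q0]00 (head at position 3)
Step 4: δ(q0, 0) = (q0, 0, R)  ⊢  0100[q0]0 (head at position 4)
Step 5: δ(q0, 0) = (q0, 0, R)  ⊢  01000[q0]□ (head at position 5)
Step 6: δ(q0, □) = (q1, □, L)  ⊢  0100[q1]0□ (head at position 4)
Step 7: δ(q1, 0) = (q2, 1, L)  ⊢  010[q2]01□ (head at position 3)
Reading off the states of these 8 configurations: q0 → q0 → q0 → q0 → q0 → q0 → q1 → q2

Final answer: q0 → q0 → q0 → q0 → q0 → q0 → q1 → q2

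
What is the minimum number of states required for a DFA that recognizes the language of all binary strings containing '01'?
Language: binary strings containing '01'
Lower bound (Myhill–Nerode): the prefixes ε, 0, 01 are pairwise distinguishable:
  ε vs 01: suffix ε distinguishes them (ε is rejected, 01 is accepted)
  0 vs 01: suffix ε distinguishes them (0 is rejected, 01 is accepted)
  ε vs 0: suffix 1 distinguishes them (ε·1 = 1 is rejected, 0·1 = 01 is accepted)
So any DFA needs at least 3 states.
Upper bound: a DFA with 3 states exists (one state per class above: 'no progress', 'last symbol 0', and 'seen 01' (accepting sink)).
Minimum states: 3

Final answer: 3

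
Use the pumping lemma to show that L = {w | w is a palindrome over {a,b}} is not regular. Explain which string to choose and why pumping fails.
Language: L = {w | w is a palindrome over {a,b}} (strings that read the same forwards and backwards)
Step 1: Assume for contradiction that L is regular, with pumping length p.
Step 2: Choose s = a^p b a^p. Then s ∈ L (it reads the same forwards and backwards) and |s| ≥ p.
Step 3: Consider any decomposition s = xyz with |xy| ≤ p and |y| > 0. Since |xy| ≤ p and the first p symbols of s are all a's, y = a^k for some k with 1 ≤ k ≤ p.
Step 4: Pumping up (i = 2): xy²z = a^(p+k) b a^p. Its reverse is a^p b a^(p+k) ≠ a^(p+k) b a^p (the single b is no longer in the middle), so xy²z is not a palindrome and xy²z ∉ L.
This contradicts the pumping lemma, so L is not regular.

Final answer: Choose s = a^p b a^p. Since |xy| ≤ p, y = a^k with k ≥ 1. Then xy²z = a^(p+k) b a^p is not a palindrome, so ∉ L.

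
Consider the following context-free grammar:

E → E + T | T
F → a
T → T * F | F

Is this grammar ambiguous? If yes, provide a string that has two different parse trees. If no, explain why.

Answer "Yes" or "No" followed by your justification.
This is the standard stratified expression grammar: '+' is introduced only by the left-recursive rule E → E + T and '*' only by the left-recursive rule T → T * F, with F → a. For any string, the last '+' must be the one produced at the root E (everything after it is a T containing no '+'), and likewise within each T the last '*' is produced at its root. This fixes the parse tree uniquely (left-associative, '*' binding tighter than '+'), so every string has exactly one parse tree.

Final answer: No - the grammar is unambiguous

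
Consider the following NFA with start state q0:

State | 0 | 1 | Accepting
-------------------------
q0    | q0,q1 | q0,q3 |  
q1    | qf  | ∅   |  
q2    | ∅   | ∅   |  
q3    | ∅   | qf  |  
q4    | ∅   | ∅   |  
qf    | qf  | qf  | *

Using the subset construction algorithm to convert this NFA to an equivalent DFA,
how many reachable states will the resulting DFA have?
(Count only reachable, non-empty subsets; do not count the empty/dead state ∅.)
Start subset: {q0}
{q0}: on 0 → {q0, q1}, on 1 → {q0, q3}
{q0, q1}: on 0 → {q0, q1, qf}, on 1 → {q0, q3}
{q0, q3}: on 0 → {q0, q1}, on 1 → {q0, q3, qf}
{q0, q1, qf}: on 0 → {q0, q1, qf}, on 1 → {q0, q3, qf}
{q0, q3, qf}: on 0 → {q0, q1, qf}, on 1 → {q0, q3, qf}
Reachable non-empty subsets: {q0}, {q0, q1}, {q0, q3}, {q0, q1, qf}, {q0, q3, qf} — 5 in total.

Final answer: 5 states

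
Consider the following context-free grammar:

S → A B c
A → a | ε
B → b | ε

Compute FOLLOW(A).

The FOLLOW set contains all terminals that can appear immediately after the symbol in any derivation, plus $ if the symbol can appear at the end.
A occurs in S → A B c followed by B c. Add FIRST(B) minus ε = {b}; B is nullable (B → ε), so what follows B can also follow A: the terminal c. FOLLOW(A) = {b, c}.

Final answer: {b, c}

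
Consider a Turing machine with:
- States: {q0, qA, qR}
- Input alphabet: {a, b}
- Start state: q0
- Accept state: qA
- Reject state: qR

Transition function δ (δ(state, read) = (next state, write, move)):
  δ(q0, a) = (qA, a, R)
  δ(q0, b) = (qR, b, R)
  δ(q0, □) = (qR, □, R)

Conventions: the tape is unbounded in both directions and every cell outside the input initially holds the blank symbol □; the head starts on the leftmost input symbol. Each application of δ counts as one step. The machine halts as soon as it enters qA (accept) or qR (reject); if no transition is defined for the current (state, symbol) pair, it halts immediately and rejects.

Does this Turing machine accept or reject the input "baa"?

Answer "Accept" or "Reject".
Step 0: [q0]baa (head at position 0)
Step 1: δ(q0, b) = (qR, b, R)  ⊢  b[qR]aa (head at position 1)
The machine is in qR, so it halts and rejects.

Final answer: Reject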